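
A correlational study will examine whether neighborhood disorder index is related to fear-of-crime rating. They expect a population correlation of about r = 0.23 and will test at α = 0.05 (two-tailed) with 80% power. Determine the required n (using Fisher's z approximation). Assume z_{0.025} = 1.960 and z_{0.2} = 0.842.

n = 147

Fisher's z: C = ½·ln((1+r)/(1−r)) = ½·ln(1.5974) = 0.2342.
n = ((z_{α/2} + z_β)/C)² + 3.
(1.960 + 0.842) / 0.2342 = 2.802 / 0.2342 = 11.964.
n = 11.964² + 3 = 143.14 + 3 = 146.1.
Round up.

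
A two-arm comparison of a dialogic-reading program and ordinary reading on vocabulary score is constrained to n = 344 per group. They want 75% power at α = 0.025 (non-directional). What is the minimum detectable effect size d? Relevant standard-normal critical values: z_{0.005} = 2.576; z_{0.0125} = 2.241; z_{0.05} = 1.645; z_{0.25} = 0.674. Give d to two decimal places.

d_min ≈ 0.22

For two independent groups of n = 344 each: d_min = (z_{α/2} + z_β)·√(2/n).
z-sum = 2.241 + 0.674 = 2.915.
d_min = 2.915 × √(2/344) = 2.915 × 0.0762 = 0.222.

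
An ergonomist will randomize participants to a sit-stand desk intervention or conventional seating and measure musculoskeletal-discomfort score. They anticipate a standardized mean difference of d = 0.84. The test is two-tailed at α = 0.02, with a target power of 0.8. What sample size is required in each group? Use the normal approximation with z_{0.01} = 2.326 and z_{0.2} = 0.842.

For two independent groups with equal n: n = 2·((z_{α/2} + z_β) / d)².
z_{α/2} + z_β = 2.326 + 0.842 = 3.168.
n = 2 × (3.168 / 0.84)² = 2 × 3.771² = 2 × 14.22 = 28.4.
Round up to the next whole participant.

n = 29 per group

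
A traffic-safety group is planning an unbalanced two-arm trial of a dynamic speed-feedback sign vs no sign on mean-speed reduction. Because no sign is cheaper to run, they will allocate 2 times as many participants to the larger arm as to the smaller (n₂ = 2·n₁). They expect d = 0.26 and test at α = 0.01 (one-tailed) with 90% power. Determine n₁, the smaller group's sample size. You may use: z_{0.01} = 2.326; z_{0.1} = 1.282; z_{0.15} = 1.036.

n₁ = 289

With allocation ratio k = n₂/n₁ = 2, Var(x̄₁−x̄₂) = σ²(1/n₁ + 1/(k·n₁)) = σ²·(k+1)/(k·n₁).
So n₁ = (1 + 1/k)·((z_{α} + z_β)/d)² = 1.500 × (3.608/0.26)².
n₁ = 1.500 × 192.57 = 288.9.
Round up: n₁ = 289, giving n₂ = 2 × 289 = 578.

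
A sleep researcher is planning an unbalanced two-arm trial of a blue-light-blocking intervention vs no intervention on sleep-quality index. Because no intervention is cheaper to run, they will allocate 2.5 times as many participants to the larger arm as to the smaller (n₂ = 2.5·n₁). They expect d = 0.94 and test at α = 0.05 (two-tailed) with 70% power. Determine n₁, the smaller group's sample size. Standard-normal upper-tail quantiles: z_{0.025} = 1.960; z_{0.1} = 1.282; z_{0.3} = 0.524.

n₁ = 10

With allocation ratio k = n₂/n₁ = 2.5, Var(x̄₁−x̄₂) = σ²(1/n₁ + 1/(k·n₁)) = σ²·(k+1)/(k·n₁).
So n₁ = (1 + 1/k)·((z_{α/2} + z_β)/d)² = 1.400 × (2.484/0.94)².
n₁ = 1.400 × 6.98 = 9.8.
Round up: n₁ = 10, giving n₂ = 2.5 × 10 = 25.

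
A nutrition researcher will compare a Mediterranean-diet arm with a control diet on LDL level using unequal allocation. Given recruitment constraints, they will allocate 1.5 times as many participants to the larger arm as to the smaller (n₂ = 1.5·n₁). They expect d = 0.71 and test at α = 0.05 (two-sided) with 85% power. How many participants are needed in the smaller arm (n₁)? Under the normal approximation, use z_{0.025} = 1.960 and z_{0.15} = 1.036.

With allocation ratio k = n₂/n₁ = 1.5, Var(x̄₁−x̄₂) = σ²(1/n₁ + 1/(k·n₁)) = σ²·(k+1)/(k·n₁).
So n₁ = (1 + 1/k)·((z_{α/2} + z_β)/d)² = 1.667 × (2.996/0.71)².
n₁ = 1.667 × 17.81 = 29.7.
Round up: n₁ = 30, giving n₂ = 1.5 × 30 = 45.

n₁ = 30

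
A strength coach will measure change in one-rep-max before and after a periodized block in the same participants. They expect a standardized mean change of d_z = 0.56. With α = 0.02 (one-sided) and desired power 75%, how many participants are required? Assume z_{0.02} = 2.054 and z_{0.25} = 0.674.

For a paired (one-sample on differences) test: n = ((z_{α} + z_β) / d)².
z_{α} + z_β = 2.054 + 0.674 = 2.728.
n = (2.728 / 0.56)² = 4.871² = 23.73.
Round up.

n = 24 pairs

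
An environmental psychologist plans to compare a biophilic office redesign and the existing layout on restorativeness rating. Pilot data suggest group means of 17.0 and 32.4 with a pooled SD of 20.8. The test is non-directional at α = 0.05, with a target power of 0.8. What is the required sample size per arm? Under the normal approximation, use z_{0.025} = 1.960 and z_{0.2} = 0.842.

n = 29 per group

Cohen's d = |M₁ − M₂| / SD_pooled = |17.0 − 32.4| / 20.8 = 15.4 / 20.8 = 0.740.
For two independent groups with equal n: n = 2·((z_{α/2} + z_β) / d)².
z_{α/2} + z_β = 1.960 + 0.842 = 2.802.
n = 2 × (2.802 / 0.740)² = 2 × 3.786² = 2 × 14.34 = 28.7.
Round up to the next whole participant.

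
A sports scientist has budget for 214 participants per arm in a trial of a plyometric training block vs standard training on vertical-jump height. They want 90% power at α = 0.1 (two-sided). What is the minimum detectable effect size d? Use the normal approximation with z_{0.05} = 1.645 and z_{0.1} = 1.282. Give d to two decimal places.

d_min ≈ 0.28

For two independent groups of n = 214 each: d_min = (z_{α/2} + z_β)·√(2/n).
z-sum = 1.645 + 1.282 = 2.927.
d_min = 2.927 × √(2/214) = 2.927 × 0.0967 = 0.283.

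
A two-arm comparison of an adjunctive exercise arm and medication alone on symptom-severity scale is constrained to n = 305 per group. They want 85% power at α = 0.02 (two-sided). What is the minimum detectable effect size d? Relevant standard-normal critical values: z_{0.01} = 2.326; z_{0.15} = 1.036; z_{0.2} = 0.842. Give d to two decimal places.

d_min ≈ 0.27

For two independent groups of n = 305 each: d_min = (z_{α/2} + z_β)·√(2/n).
z-sum = 2.326 + 1.036 = 3.362.
d_min = 3.362 × √(2/305) = 3.362 × 0.0810 = 0.272.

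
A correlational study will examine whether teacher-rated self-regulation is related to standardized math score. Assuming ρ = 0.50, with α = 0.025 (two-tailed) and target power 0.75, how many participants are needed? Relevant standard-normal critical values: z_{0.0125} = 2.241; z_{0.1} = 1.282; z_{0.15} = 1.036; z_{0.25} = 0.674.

Fisher's z: C = ½·ln((1+r)/(1−r)) = ½·ln(3.0000) = 0.5493.
n = ((z_{α/2} + z_β)/C)² + 3.
(2.241 + 0.674) / 0.5493 = 2.915 / 0.5493 = 5.307.
n = 5.307² + 3 = 28.16 + 3 = 31.2.
Round up.

n = 32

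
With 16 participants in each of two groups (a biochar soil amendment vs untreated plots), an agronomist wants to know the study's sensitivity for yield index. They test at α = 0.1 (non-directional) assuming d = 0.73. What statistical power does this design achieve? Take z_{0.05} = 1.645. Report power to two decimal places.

power ≈ 0.66

For two equal groups, power = Φ(d·√(n/2) − z_{α/2}).
d·√(n/2) = 0.73 × √(16/2) = 0.73 × 2.828 = 2.065.
z_β = 2.065 − 1.645 = 0.420.
Power = Φ(0.420) = 0.663.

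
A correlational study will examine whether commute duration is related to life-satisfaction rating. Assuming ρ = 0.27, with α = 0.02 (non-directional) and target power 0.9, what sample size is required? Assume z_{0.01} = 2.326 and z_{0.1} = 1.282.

Fisher's z: C = ½·ln((1+r)/(1−r)) = ½·ln(1.7397) = 0.2769.
n = ((z_{α/2} + z_β)/C)² + 3.
(2.326 + 1.282) / 0.2769 = 3.608 / 0.2769 = 13.030.
n = 13.030² + 3 = 169.78 + 3 = 172.8.
Round up.

n = 173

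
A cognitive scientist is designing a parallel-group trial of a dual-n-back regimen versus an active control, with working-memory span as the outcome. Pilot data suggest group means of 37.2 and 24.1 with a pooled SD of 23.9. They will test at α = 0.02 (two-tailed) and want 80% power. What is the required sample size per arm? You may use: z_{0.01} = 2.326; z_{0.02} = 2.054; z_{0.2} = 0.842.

n = 67 per group

Cohen's d = |M₁ − M₂| / SD_pooled = |37.2 − 24.1| / 23.9 = 13.1 / 23.9 = 0.548.
For two independent groups with equal n: n = 2·((z_{α/2} + z_β) / d)².
z_{α/2} + z_β = 2.326 + 0.842 = 3.168.
n = 2 × (3.168 / 0.548)² = 2 × 5.781² = 2 × 33.42 = 66.8.
Round up to the next whole participant.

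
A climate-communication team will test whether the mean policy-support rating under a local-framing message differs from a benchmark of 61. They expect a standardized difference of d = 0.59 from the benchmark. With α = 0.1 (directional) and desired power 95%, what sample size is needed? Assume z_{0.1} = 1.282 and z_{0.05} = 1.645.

n = 25

For a one-sample test: n = ((z_{α} + z_β) / d)².
z_{α} + z_β = 1.282 + 1.645 = 2.927.
n = (2.927 / 0.59)² = 4.961² = 24.61.
Round up.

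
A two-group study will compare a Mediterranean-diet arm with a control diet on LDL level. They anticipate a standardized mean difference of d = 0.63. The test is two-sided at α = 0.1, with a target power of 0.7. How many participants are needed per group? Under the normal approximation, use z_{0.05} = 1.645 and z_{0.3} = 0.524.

For two independent groups with equal n: n = 2·((z_{α/2} + z_β) / d)².
z_{α/2} + z_β = 1.645 + 0.524 = 2.169.
n = 2 × (2.169 / 0.63)² = 2 × 3.443² = 2 × 11.85 = 23.7.
Round up to the next whole participant.

n = 24 per group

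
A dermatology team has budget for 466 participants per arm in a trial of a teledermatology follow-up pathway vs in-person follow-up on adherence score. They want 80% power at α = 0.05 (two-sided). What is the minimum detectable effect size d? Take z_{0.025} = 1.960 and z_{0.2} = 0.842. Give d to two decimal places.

For two independent groups of n = 466 each: d_min = (z_{α/2} + z_β)·√(2/n).
z-sum = 1.960 + 0.842 = 2.802.
d_min = 2.802 × √(2/466) = 2.802 × 0.0655 = 0.184.

d_min ≈ 0.18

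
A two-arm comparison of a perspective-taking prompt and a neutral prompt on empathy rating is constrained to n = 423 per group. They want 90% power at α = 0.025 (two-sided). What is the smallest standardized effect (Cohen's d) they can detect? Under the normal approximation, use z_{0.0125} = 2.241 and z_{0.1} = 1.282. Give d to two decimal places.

d_min ≈ 0.24

For two independent groups of n = 423 each: d_min = (z_{α/2} + z_β)·√(2/n).
z-sum = 2.241 + 1.282 = 3.523.
d_min = 3.523 × √(2/423) = 3.523 × 0.0688 = 0.242.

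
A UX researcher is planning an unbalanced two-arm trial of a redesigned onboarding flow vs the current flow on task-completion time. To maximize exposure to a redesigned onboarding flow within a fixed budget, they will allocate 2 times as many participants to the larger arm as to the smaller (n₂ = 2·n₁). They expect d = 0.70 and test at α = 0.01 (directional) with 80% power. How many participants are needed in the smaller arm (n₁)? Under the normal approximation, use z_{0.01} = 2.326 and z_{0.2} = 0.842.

n₁ = 31

With allocation ratio k = n₂/n₁ = 2, Var(x̄₁−x̄₂) = σ²(1/n₁ + 1/(k·n₁)) = σ²·(k+1)/(k·n₁).
So n₁ = (1 + 1/k)·((z_{α} + z_β)/d)² = 1.500 × (3.168/0.70)².
n₁ = 1.500 × 20.48 = 30.7.
Round up: n₁ = 31, giving n₂ = 2 × 31 = 62.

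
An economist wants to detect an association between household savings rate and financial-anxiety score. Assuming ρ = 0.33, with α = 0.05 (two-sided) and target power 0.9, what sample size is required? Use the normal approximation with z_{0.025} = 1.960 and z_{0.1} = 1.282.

n = 93

Fisher's z: C = ½·ln((1+r)/(1−r)) = ½·ln(1.9851) = 0.3428.
n = ((z_{α/2} + z_β)/C)² + 3.
(1.960 + 1.282) / 0.3428 = 3.242 / 0.3428 = 9.457.
n = 9.457² + 3 = 89.44 + 3 = 92.4.
Round up.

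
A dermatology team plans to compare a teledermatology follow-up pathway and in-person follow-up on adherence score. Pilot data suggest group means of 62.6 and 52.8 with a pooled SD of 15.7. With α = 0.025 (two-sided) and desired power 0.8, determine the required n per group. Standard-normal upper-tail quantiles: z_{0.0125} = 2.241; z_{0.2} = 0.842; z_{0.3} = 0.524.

Cohen's d = |M₁ − M₂| / SD_pooled = |62.6 − 52.8| / 15.7 = 9.8 / 15.7 = 0.624.
For two independent groups with equal n: n = 2·((z_{α/2} + z_β) / d)².
z_{α/2} + z_β = 2.241 + 0.842 = 3.083.
n = 2 × (3.083 / 0.624)² = 2 × 4.941² = 2 × 24.41 = 48.8.
Round up to the next whole participant.

n = 49 per group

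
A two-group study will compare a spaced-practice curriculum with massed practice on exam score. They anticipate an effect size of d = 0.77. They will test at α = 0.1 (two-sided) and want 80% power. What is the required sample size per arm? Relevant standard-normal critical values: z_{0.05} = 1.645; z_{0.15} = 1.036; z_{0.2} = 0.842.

n = 21 per group

For two independent groups with equal n: n = 2·((z_{α/2} + z_β) / d)².
z_{α/2} + z_β = 1.645 + 0.842 = 2.487.
n = 2 × (2.487 / 0.77)² = 2 × 3.230² = 2 × 10.43 = 20.9.
Round up to the next whole participant.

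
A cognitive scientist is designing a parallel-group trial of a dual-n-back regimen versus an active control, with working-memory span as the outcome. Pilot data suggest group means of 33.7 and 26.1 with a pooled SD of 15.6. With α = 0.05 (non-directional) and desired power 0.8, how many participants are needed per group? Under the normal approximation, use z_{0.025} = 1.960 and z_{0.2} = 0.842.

Cohen's d = |M₁ − M₂| / SD_pooled = |33.7 − 26.1| / 15.6 = 7.6 / 15.6 = 0.487.
For two independent groups with equal n: n = 2·((z_{α/2} + z_β) / d)².
z_{α/2} + z_β = 1.960 + 0.842 = 2.802.
n = 2 × (2.802 / 0.487)² = 2 × 5.754² = 2 × 33.10 = 66.2.
Round up to the next whole participant.

n = 67 per group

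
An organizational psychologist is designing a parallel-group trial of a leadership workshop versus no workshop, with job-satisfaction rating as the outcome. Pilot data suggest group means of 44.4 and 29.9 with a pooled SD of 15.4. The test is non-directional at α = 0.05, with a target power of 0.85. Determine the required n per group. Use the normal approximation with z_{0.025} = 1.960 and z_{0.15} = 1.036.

n = 21 per group

Cohen's d = |M₁ − M₂| / SD_pooled = |44.4 − 29.9| / 15.4 = 14.5 / 15.4 = 0.942.
For two independent groups with equal n: n = 2·((z_{α/2} + z_β) / d)².
z_{α/2} + z_β = 1.960 + 1.036 = 2.996.
n = 2 × (2.996 / 0.942)² = 2 × 3.180² = 2 × 10.12 = 20.2.
Round up to the next whole participant.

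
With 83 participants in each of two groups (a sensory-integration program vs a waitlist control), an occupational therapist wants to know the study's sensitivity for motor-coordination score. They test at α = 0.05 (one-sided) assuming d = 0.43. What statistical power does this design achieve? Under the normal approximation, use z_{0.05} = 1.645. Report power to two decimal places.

For two equal groups, power = Φ(d·√(n/2) − z_{α}).
d·√(n/2) = 0.43 × √(83/2) = 0.43 × 6.442 = 2.770.
z_β = 2.770 − 1.645 = 1.125.
Power = Φ(1.125) = 0.870.

power ≈ 0.87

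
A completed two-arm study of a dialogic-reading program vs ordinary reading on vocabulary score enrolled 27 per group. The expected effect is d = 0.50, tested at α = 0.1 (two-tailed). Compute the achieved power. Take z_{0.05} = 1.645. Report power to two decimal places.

For two equal groups, power = Φ(d·√(n/2) − z_{α/2}).
d·√(n/2) = 0.50 × √(27/2) = 0.50 × 3.674 = 1.837.
z_β = 1.837 − 1.645 = 0.192.
Power = Φ(0.192) = 0.576.

power ≈ 0.58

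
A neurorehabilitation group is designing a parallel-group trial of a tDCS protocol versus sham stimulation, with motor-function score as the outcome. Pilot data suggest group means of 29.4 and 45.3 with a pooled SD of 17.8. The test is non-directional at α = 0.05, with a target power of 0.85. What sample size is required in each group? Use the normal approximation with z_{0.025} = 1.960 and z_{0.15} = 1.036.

Cohen's d = |M₁ − M₂| / SD_pooled = |29.4 − 45.3| / 17.8 = 15.9 / 17.8 = 0.893.
For two independent groups with equal n: n = 2·((z_{α/2} + z_β) / d)².
z_{α/2} + z_β = 1.960 + 1.036 = 2.996.
n = 2 × (2.996 / 0.893)² = 2 × 3.355² = 2 × 11.26 = 22.5.
Round up to the next whole participant.

n = 23 per group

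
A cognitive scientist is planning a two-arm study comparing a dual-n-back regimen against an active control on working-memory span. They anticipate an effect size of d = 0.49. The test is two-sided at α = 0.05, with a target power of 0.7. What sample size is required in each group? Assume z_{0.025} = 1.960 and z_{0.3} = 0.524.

For two independent groups with equal n: n = 2·((z_{α/2} + z_β) / d)².
z_{α/2} + z_β = 1.960 + 0.524 = 2.484.
n = 2 × (2.484 / 0.49)² = 2 × 5.069² = 2 × 25.70 = 51.4.
Round up to the next whole participant.

n = 52 per group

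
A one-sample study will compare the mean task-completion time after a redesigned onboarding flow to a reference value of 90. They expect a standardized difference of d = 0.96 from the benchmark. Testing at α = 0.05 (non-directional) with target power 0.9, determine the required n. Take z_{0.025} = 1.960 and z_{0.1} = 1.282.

n = 12

For a one-sample test: n = ((z_{α/2} + z_β) / d)².
z_{α/2} + z_β = 1.960 + 1.282 = 3.242.
n = (3.242 / 0.96)² = 3.377² = 11.40.
Round up.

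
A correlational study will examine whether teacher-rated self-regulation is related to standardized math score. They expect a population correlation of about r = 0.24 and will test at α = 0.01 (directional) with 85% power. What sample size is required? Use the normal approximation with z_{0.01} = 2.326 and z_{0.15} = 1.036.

n = 192

Fisher's z: C = ½·ln((1+r)/(1−r)) = ½·ln(1.6316) = 0.2448.
n = ((z_{α} + z_β)/C)² + 3.
(2.326 + 1.036) / 0.2448 = 3.362 / 0.2448 = 13.734.
n = 13.734² + 3 = 188.61 + 3 = 191.6.
Round up.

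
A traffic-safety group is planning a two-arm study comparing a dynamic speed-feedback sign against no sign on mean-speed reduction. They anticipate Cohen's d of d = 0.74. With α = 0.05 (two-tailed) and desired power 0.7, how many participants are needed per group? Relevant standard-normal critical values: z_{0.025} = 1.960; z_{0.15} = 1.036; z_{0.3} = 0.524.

For two independent groups with equal n: n = 2·((z_{α/2} + z_β) / d)².
z_{α/2} + z_β = 1.960 + 0.524 = 2.484.
n = 2 × (2.484 / 0.74)² = 2 × 3.357² = 2 × 11.27 = 22.5.
Round up to the next whole participant.

n = 23 per group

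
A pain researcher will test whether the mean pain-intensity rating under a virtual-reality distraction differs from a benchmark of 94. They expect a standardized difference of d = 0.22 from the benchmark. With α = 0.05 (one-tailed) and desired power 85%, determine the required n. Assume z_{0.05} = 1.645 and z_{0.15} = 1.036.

For a one-sample test: n = ((z_{α} + z_β) / d)².
z_{α} + z_β = 1.645 + 1.036 = 2.681.
n = (2.681 / 0.22)² = 12.186² = 148.51.
Round up.

n = 149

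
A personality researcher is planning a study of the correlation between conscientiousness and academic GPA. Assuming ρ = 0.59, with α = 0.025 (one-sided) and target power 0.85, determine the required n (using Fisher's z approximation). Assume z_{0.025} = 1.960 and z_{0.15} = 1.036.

Fisher's z: C = ½·ln((1+r)/(1−r)) = ½·ln(3.8780) = 0.6777.
n = ((z_{α} + z_β)/C)² + 3.
(1.960 + 1.036) / 0.6777 = 2.996 / 0.6777 = 4.421.
n = 4.421² + 3 = 19.54 + 3 = 22.5.
Round up.

n = 23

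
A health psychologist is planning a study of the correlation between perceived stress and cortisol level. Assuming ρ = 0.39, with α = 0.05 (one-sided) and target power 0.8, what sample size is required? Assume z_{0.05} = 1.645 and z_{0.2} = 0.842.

n = 40

Fisher's z: C = ½·ln((1+r)/(1−r)) = ½·ln(2.2787) = 0.4118.
n = ((z_{α} + z_β)/C)² + 3.
(1.645 + 0.842) / 0.4118 = 2.487 / 0.4118 = 6.039.
n = 6.039² + 3 = 36.47 + 3 = 39.5.
Round up.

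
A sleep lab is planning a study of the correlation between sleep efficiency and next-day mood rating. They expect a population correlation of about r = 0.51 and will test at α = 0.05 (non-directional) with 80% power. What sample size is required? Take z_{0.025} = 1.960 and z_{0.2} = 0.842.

n = 28

Fisher's z: C = ½·ln((1+r)/(1−r)) = ½·ln(3.0816) = 0.5627.
n = ((z_{α/2} + z_β)/C)² + 3.
(1.960 + 0.842) / 0.5627 = 2.802 / 0.5627 = 4.980.
n = 4.980² + 3 = 24.80 + 3 = 27.8.
Round up.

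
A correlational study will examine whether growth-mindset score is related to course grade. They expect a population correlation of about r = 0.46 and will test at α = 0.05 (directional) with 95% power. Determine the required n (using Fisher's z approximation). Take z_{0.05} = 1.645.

n = 47

Fisher's z: C = ½·ln((1+r)/(1−r)) = ½·ln(2.7037) = 0.4973.
n = ((z_{α} + z_β)/C)² + 3.
(1.645 + 1.645) / 0.4973 = 3.290 / 0.4973 = 6.616.
n = 6.616² + 3 = 43.77 + 3 = 46.8.
Round up.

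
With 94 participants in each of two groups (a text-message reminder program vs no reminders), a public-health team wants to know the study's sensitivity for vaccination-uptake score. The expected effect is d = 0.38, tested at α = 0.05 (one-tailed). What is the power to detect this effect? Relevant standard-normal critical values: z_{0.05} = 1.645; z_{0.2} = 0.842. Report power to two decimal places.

For two equal groups, power = Φ(d·√(n/2) − z_{α}).
d·√(n/2) = 0.38 × √(94/2) = 0.38 × 6.856 = 2.605.
z_β = 2.605 − 1.645 = 0.960.
Power = Φ(0.960) = 0.832.

power ≈ 0.83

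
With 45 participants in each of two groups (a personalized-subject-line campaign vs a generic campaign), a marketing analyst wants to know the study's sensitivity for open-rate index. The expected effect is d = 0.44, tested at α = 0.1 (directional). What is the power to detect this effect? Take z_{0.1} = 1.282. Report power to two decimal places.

For two equal groups, power = Φ(d·√(n/2) − z_{α}).
d·√(n/2) = 0.44 × √(45/2) = 0.44 × 4.743 = 2.087.
z_β = 2.087 − 1.282 = 0.805.
Power = Φ(0.805) = 0.790.

power ≈ 0.79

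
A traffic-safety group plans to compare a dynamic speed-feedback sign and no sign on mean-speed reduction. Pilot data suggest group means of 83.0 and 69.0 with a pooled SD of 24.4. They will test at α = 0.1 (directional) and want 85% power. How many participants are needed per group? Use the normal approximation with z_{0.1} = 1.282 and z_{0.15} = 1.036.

n = 33 per group

Cohen's d = |M₁ − M₂| / SD_pooled = |83.0 − 69.0| / 24.4 = 14.0 / 24.4 = 0.574.
For two independent groups with equal n: n = 2·((z_{α} + z_β) / d)².
z_{α} + z_β = 1.282 + 1.036 = 2.318.
n = 2 × (2.318 / 0.574)² = 2 × 4.038² = 2 × 16.31 = 32.6.
Round up to the next whole participant.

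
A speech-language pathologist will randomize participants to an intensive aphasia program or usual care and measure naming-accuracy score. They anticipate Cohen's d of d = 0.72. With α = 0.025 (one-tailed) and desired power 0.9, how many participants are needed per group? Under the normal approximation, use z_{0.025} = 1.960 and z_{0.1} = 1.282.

For two independent groups with equal n: n = 2·((z_{α} + z_β) / d)².
z_{α} + z_β = 1.960 + 1.282 = 3.242.
n = 2 × (3.242 / 0.72)² = 2 × 4.503² = 2 × 20.28 = 40.6.
Round up to the next whole participant.

n = 41 per group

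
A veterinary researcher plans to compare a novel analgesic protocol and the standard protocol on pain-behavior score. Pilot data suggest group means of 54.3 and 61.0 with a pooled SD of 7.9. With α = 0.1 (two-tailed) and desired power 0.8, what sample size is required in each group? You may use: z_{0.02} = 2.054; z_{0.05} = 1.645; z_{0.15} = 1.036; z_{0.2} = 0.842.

n = 18 per group

Cohen's d = |M₁ − M₂| / SD_pooled = |54.3 − 61.0| / 7.9 = 6.7 / 7.9 = 0.848.
For two independent groups with equal n: n = 2·((z_{α/2} + z_β) / d)².
z_{α/2} + z_β = 1.645 + 0.842 = 2.487.
n = 2 × (2.487 / 0.848)² = 2 × 2.933² = 2 × 8.60 = 17.2.
Round up to the next whole participant.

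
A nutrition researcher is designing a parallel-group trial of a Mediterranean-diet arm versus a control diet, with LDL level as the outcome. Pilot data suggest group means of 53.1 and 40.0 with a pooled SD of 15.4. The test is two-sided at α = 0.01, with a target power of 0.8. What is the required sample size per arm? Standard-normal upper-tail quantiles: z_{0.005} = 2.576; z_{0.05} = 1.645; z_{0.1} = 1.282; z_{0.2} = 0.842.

n = 33 per group

Cohen's d = |M₁ − M₂| / SD_pooled = |53.1 − 40.0| / 15.4 = 13.1 / 15.4 = 0.851.
For two independent groups with equal n: n = 2·((z_{α/2} + z_β) / d)².
z_{α/2} + z_β = 2.576 + 0.842 = 3.418.
n = 2 × (3.418 / 0.851)² = 2 × 4.016² = 2 × 16.13 = 32.3.
Round up to the next whole participant.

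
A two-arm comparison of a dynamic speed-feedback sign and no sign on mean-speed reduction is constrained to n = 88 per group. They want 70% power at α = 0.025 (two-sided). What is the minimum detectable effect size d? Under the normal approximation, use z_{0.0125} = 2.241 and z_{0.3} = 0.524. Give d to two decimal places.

For two independent groups of n = 88 each: d_min = (z_{α/2} + z_β)·√(2/n).
z-sum = 2.241 + 0.524 = 2.765.
d_min = 2.765 × √(2/88) = 2.765 × 0.1508 = 0.417.

d_min ≈ 0.42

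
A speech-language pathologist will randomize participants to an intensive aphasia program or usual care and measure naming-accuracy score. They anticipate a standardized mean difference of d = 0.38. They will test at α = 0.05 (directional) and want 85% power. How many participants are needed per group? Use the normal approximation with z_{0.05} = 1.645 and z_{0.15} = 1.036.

For two independent groups with equal n: n = 2·((z_{α} + z_β) / d)².
z_{α} + z_β = 1.645 + 1.036 = 2.681.
n = 2 × (2.681 / 0.38)² = 2 × 7.055² = 2 × 49.78 = 99.6.
Round up to the next whole participant.

n = 100 per group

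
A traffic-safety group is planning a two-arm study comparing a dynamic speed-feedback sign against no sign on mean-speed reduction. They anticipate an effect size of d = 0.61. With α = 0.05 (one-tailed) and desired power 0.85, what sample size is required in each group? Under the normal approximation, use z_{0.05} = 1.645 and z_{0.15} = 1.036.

For two independent groups with equal n: n = 2·((z_{α} + z_β) / d)².
z_{α} + z_β = 1.645 + 1.036 = 2.681.
n = 2 × (2.681 / 0.61)² = 2 × 4.395² = 2 × 19.32 = 38.6.
Round up to the next whole participant.

n = 39 per group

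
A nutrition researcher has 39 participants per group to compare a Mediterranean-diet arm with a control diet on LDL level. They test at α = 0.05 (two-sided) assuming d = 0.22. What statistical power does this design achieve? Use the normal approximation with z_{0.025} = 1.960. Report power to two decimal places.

For two equal groups, power = Φ(d·√(n/2) − z_{α/2}).
d·√(n/2) = 0.22 × √(39/2) = 0.22 × 4.416 = 0.971.
z_β = 0.971 − 1.960 = -0.989.
Power = Φ(-0.989) = 0.161.

power ≈ 0.16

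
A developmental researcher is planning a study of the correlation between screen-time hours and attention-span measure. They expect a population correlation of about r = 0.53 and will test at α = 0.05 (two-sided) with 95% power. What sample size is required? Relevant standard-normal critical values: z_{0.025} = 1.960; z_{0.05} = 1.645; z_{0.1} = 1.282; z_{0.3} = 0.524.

n = 41

Fisher's z: C = ½·ln((1+r)/(1−r)) = ½·ln(3.2553) = 0.5901.
n = ((z_{α/2} + z_β)/C)² + 3.
(1.960 + 1.645) / 0.5901 = 3.605 / 0.5901 = 6.109.
n = 6.109² + 3 = 37.32 + 3 = 40.3.
Round up.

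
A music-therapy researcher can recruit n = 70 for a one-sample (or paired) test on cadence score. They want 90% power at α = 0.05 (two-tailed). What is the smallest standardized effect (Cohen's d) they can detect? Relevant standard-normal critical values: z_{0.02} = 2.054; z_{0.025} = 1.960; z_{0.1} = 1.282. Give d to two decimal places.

For a single sample (or paired design) of n = 70: d_min = (z_{α/2} + z_β)/√n.
z-sum = 1.960 + 1.282 = 3.242.
d_min = 3.242 / √70 = 3.242 / 8.367 = 0.387.

d_min ≈ 0.39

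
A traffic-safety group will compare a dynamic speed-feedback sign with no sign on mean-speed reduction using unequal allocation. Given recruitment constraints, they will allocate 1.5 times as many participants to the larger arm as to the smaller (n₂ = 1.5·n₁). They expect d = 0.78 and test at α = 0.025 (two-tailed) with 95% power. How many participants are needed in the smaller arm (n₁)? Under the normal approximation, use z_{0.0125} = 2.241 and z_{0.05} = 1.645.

With allocation ratio k = n₂/n₁ = 1.5, Var(x̄₁−x̄₂) = σ²(1/n₁ + 1/(k·n₁)) = σ²·(k+1)/(k·n₁).
So n₁ = (1 + 1/k)·((z_{α/2} + z_β)/d)² = 1.667 × (3.886/0.78)².
n₁ = 1.667 × 24.82 = 41.4.
Round up: n₁ = 42, giving n₂ = 1.5 × 42 = 63.

n₁ = 42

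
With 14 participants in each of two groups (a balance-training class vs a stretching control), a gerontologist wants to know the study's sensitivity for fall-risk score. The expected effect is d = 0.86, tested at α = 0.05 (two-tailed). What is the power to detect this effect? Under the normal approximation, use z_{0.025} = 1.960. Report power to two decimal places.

power ≈ 0.62

For two equal groups, power = Φ(d·√(n/2) − z_{α/2}).
d·√(n/2) = 0.86 × √(14/2) = 0.86 × 2.646 = 2.275.
z_β = 2.275 − 1.960 = 0.315.
Power = Φ(0.315) = 0.624.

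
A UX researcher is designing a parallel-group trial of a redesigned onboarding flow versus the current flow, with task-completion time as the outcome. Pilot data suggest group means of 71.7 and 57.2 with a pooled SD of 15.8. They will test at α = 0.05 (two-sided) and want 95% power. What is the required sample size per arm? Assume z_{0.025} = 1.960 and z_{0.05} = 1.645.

Cohen's d = |M₁ − M₂| / SD_pooled = |71.7 − 57.2| / 15.8 = 14.5 / 15.8 = 0.918.
For two independent groups with equal n: n = 2·((z_{α/2} + z_β) / d)².
z_{α/2} + z_β = 1.960 + 1.645 = 3.605.
n = 2 × (3.605 / 0.918)² = 2 × 3.927² = 2 × 15.42 = 30.8.
Round up to the next whole participant.

n = 31 per group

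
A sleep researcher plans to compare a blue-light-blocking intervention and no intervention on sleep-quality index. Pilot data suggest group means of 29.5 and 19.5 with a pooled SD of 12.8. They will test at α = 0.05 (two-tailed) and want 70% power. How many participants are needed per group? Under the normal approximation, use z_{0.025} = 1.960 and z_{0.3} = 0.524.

Cohen's d = |M₁ − M₂| / SD_pooled = |29.5 − 19.5| / 12.8 = 10.0 / 12.8 = 0.781.
For two independent groups with equal n: n = 2·((z_{α/2} + z_β) / d)².
z_{α/2} + z_β = 1.960 + 0.524 = 2.484.
n = 2 × (2.484 / 0.781)² = 2 × 3.181² = 2 × 10.12 = 20.2.
Round up to the next whole participant.

n = 21 per group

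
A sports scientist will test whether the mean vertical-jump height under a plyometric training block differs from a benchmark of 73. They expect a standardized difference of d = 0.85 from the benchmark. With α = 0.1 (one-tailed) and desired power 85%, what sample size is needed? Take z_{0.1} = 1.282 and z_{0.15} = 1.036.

For a one-sample test: n = ((z_{α} + z_β) / d)².
z_{α} + z_β = 1.282 + 1.036 = 2.318.
n = (2.318 / 0.85)² = 2.727² = 7.44.
Round up.

n = 8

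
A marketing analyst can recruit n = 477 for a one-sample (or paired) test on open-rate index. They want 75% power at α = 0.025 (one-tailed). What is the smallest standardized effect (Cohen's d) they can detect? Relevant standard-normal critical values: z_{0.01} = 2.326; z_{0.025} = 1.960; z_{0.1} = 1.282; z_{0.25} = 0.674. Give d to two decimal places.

d_min ≈ 0.12

For a single sample (or paired design) of n = 477: d_min = (z_{α} + z_β)/√n.
z-sum = 1.960 + 0.674 = 2.634.
d_min = 2.634 / √477 = 2.634 / 21.840 = 0.121.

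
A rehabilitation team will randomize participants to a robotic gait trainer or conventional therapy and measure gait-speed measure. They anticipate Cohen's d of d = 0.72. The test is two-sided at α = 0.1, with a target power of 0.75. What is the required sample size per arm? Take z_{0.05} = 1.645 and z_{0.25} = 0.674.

For two independent groups with equal n: n = 2·((z_{α/2} + z_β) / d)².
z_{α/2} + z_β = 1.645 + 0.674 = 2.319.
n = 2 × (2.319 / 0.72)² = 2 × 3.221² = 2 × 10.37 = 20.7.
Round up to the next whole participant.

n = 21 per group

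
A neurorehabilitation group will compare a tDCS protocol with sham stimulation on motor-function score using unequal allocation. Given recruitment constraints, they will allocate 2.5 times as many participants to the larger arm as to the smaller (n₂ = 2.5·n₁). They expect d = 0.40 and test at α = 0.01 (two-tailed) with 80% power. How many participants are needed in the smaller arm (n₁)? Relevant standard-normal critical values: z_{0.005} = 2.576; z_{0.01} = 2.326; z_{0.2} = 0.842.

With allocation ratio k = n₂/n₁ = 2.5, Var(x̄₁−x̄₂) = σ²(1/n₁ + 1/(k·n₁)) = σ²·(k+1)/(k·n₁).
So n₁ = (1 + 1/k)·((z_{α/2} + z_β)/d)² = 1.400 × (3.418/0.40)².
n₁ = 1.400 × 73.02 = 102.2.
Round up: n₁ = 103, giving n₂ = ⌈2.5 × 103⌉ = ⌈257.5⌉ = 258.

n₁ = 103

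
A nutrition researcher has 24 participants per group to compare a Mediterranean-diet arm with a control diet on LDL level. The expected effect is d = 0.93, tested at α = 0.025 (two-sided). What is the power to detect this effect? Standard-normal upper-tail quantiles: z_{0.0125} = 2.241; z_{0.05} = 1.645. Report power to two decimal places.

power ≈ 0.84

For two equal groups, power = Φ(d·√(n/2) − z_{α/2}).
d·√(n/2) = 0.93 × √(24/2) = 0.93 × 3.464 = 3.222.
z_β = 3.222 − 2.241 = 0.981.
Power = Φ(0.981) = 0.837.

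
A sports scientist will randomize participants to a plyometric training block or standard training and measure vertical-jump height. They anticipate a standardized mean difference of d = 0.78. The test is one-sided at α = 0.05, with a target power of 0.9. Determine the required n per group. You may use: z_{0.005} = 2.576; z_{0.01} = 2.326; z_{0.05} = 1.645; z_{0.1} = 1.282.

n = 29 per group

For two independent groups with equal n: n = 2·((z_{α} + z_β) / d)².
z_{α} + z_β = 1.645 + 1.282 = 2.927.
n = 2 × (2.927 / 0.78)² = 2 × 3.753² = 2 × 14.08 = 28.2.
Round up to the next whole participant.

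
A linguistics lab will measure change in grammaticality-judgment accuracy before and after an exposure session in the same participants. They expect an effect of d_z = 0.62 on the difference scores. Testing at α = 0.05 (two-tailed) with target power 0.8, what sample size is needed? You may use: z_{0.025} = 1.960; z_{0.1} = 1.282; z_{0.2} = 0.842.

n = 21 pairs

For a paired (one-sample on differences) test: n = ((z_{α/2} + z_β) / d)².
z_{α/2} + z_β = 1.960 + 0.842 = 2.802.
n = (2.802 / 0.62)² = 4.519² = 20.42.
Round up.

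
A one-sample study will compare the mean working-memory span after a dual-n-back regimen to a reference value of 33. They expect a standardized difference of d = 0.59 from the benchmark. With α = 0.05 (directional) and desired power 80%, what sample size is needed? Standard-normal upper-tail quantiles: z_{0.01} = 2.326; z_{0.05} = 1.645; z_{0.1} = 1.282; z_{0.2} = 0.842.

n = 18

For a one-sample test: n = ((z_{α} + z_β) / d)².
z_{α} + z_β = 1.645 + 0.842 = 2.487.
n = (2.487 / 0.59)² = 4.215² = 17.77.
Round up.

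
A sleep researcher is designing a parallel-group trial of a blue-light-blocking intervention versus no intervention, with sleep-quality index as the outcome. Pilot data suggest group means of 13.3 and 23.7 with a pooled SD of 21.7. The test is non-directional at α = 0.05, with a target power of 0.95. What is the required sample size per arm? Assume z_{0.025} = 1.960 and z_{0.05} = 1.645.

Cohen's d = |M₁ − M₂| / SD_pooled = |13.3 − 23.7| / 21.7 = 10.4 / 21.7 = 0.479.
For two independent groups with equal n: n = 2·((z_{α/2} + z_β) / d)².
z_{α/2} + z_β = 1.960 + 1.645 = 3.605.
n = 2 × (3.605 / 0.479)² = 2 × 7.526² = 2 × 56.64 = 113.3.
Round up to the next whole participant.

n = 114 per group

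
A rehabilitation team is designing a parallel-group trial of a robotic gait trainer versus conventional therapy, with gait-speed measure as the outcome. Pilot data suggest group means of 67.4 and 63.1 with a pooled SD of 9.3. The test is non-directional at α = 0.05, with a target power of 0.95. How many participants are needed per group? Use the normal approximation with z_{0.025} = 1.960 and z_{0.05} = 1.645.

n = 122 per group

Cohen's d = |M₁ − M₂| / SD_pooled = |67.4 − 63.1| / 9.3 = 4.3 / 9.3 = 0.462.
For two independent groups with equal n: n = 2·((z_{α/2} + z_β) / d)².
z_{α/2} + z_β = 1.960 + 1.645 = 3.605.
n = 2 × (3.605 / 0.462)² = 2 × 7.803² = 2 × 60.89 = 121.8.
Round up to the next whole participant.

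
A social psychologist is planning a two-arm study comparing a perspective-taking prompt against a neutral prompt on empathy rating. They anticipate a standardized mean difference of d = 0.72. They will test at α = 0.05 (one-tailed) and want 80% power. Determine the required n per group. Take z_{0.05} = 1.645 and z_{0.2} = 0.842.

n = 24 per group

For two independent groups with equal n: n = 2·((z_{α} + z_β) / d)².
z_{α} + z_β = 1.645 + 0.842 = 2.487.
n = 2 × (2.487 / 0.72)² = 2 × 3.454² = 2 × 11.93 = 23.9.
Round up to the next whole participant.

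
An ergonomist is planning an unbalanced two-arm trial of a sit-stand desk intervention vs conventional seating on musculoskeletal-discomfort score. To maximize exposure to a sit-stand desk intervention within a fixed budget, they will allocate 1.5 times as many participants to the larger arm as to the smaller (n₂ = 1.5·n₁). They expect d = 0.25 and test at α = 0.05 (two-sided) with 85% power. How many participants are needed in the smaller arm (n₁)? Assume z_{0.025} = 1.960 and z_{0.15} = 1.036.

n₁ = 240

With allocation ratio k = n₂/n₁ = 1.5, Var(x̄₁−x̄₂) = σ²(1/n₁ + 1/(k·n₁)) = σ²·(k+1)/(k·n₁).
So n₁ = (1 + 1/k)·((z_{α/2} + z_β)/d)² = 1.667 × (2.996/0.25)².
n₁ = 1.667 × 143.62 = 239.4.
Round up: n₁ = 240, giving n₂ = 1.5 × 240 = 360.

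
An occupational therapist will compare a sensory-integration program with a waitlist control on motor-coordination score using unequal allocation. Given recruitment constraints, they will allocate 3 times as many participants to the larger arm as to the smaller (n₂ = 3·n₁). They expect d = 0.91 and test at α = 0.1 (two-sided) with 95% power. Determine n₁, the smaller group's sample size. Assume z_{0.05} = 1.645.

n₁ = 18

With allocation ratio k = n₂/n₁ = 3, Var(x̄₁−x̄₂) = σ²(1/n₁ + 1/(k·n₁)) = σ²·(k+1)/(k·n₁).
So n₁ = (1 + 1/k)·((z_{α/2} + z_β)/d)² = 1.333 × (3.290/0.91)².
n₁ = 1.333 × 13.07 = 17.4.
Round up: n₁ = 18, giving n₂ = 3 × 18 = 54.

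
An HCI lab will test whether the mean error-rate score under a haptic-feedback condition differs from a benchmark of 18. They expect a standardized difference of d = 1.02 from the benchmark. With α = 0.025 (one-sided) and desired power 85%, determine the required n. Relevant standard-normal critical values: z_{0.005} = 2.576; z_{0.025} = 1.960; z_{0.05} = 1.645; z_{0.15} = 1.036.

For a one-sample test: n = ((z_{α} + z_β) / d)².
z_{α} + z_β = 1.960 + 1.036 = 2.996.
n = (2.996 / 1.02)² = 2.937² = 8.63.
Round up.

n = 9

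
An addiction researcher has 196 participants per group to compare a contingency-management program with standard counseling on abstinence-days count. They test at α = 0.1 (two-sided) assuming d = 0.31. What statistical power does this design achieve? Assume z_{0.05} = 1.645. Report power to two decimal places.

For two equal groups, power = Φ(d·√(n/2) − z_{α/2}).
d·√(n/2) = 0.31 × √(196/2) = 0.31 × 9.899 = 3.069.
z_β = 3.069 − 1.645 = 1.424.
Power = Φ(1.424) = 0.923.

power ≈ 0.92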